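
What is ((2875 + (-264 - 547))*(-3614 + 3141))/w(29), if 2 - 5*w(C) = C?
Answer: 1627120/9 ≈ 1.8079e+5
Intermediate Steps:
w(C) = 2/5 - C/5
((2875 + (-264 - 547))*(-3614 + 3141))/w(29) = ((2875 + (-264 - 547))*(-3614 + 3141))/(2/5 - 1/5*29) = ((2875 - 811)*(-473))/(2/5 - 29/5) = (2064*(-473))/(-27/5) = -976272*(-5/27) = 1627120/9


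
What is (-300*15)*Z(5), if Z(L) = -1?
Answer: 4500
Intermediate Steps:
(-300*15)*Z(5) = -300*15*(-1) = -100*45*(-1) = -4500*(-1) = 4500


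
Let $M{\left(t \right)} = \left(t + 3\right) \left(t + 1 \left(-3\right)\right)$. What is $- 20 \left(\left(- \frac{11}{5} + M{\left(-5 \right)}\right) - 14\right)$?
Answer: $4$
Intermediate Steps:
$M{\left(t \right)} = \left(-3 + t\right) \left(3 + t\right)$ ($M{\left(t \right)} = \left(3 + t\right) \left(t - 3\right) = \left(3 + t\right) \left(-3 + t\right) = \left(-3 + t\right) \left(3 + t\right)$)
$- 20 \left(\left(- \frac{11}{5} + M{\left(-5 \right)}\right) - 14\right) = - 20 \left(\left(- \frac{11}{5} - \left(9 - \left(-5\right)^{2}\right)\right) - 14\right) = - 20 \left(\left(\left(-11\right) \frac{1}{5} + \left(-9 + 25\right)\right) - 14\right) = - 20 \left(\left(- \frac{11}{5} + 16\right) - 14\right) = - 20 \left(\frac{69}{5} - 14\right) = \left(-20\right) \left(- \frac{1}{5}\right) = 4$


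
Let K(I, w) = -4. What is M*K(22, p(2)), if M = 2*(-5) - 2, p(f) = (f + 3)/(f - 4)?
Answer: 48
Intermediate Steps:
p(f) = (3 + f)/(-4 + f)
M = -12 (M = -10 - 2 = -12)
M*K(22, p(2)) = -12*(-4) = 48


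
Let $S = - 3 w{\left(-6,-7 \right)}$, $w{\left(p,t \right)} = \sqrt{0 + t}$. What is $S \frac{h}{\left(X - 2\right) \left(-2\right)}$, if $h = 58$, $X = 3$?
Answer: $87 i \sqrt{7} \approx 230.18 i$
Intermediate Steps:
$w{\left(p,t \right)} = \sqrt{t}$
$S = - 3 i \sqrt{7}$ ($S = - 3 \sqrt{-7} = - 3 i \sqrt{7} \approx - 7.9373 i$)
$S \frac{h}{\left(X - 2\right) \left(-2\right)} = - 3 i \sqrt{7} \frac{58}{\left(3 - 2\right) \left(-2\right)} = - 3 i \sqrt{7} \frac{58}{1 \left(-2\right)} = - 3 i \sqrt{7} \frac{58}{-2} = - 3 i \sqrt{7} \cdot 58 \left(- \frac{1}{2}\right) = - 3 i \sqrt{7} \left(-29\right) = 87 i \sqrt{7}$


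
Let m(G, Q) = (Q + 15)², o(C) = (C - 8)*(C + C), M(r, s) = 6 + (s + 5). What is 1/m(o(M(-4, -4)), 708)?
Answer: 1/522729 ≈ 1.9130e-6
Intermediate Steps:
M(r, s) = 11 + s (M(r, s) = 6 + (5 + s) = 11 + s)
o(C) = 2*C*(-8 + C) (o(C) = (-8 + C)*(2*C) = 2*C*(-8 + C))
m(G, Q) = (15 + Q)²
1/m(o(M(-4, -4)), 708) = 1/((15 + 708)²) = 1/(723²) = 1/522729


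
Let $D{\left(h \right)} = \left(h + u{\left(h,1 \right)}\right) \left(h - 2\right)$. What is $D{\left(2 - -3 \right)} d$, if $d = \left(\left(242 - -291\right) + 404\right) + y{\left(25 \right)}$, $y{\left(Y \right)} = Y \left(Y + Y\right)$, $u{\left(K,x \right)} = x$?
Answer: $39366$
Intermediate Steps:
$D{\left(h \right)} = \left(1 + h\right) \left(-2 + h\right)$ ($D{\left(h \right)} = \left(h + 1\right) \left(h - 2\right) = \left(1 + h\right) \left(-2 + h\right)$)
$y{\left(Y \right)} = 2 Y^{2}$ ($y{\left(Y \right)} = Y 2 Y = 2 Y^{2}$)
$d = 2187$ ($d = \left(\left(242 - -291\right) + 404\right) + 2 \cdot 25^{2} = \left(\left(242 + 291\right) + 404\right) + 2 \cdot 625 = \left(533 + 404\right) + 1250 = 937 + 1250 = 2187$)
$D{\left(2 - -3 \right)} d = \left(-2 + \left(2 - -3\right)^{2} - \left(2 - -3\right)\right) 2187 = \left(-2 + \left(2 + 3\right)^{2} - \left(2 + 3\right)\right) 2187 = \left(-2 + 5^{2} - 5\right) 2187 = \left(-2 + 25 - 5\right) 2187 = 18 \cdot 2187 = 39366$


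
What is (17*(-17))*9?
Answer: -2601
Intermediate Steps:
(17*(-17))*9 = -289*9 = -2601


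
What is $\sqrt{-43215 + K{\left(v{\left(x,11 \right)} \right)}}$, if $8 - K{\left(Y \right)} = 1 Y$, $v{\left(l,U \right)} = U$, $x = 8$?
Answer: $147 i \sqrt{2} \approx 207.89 i$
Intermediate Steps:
$K{\left(Y \right)} = 8 - Y$ ($K{\left(Y \right)} = 8 - 1 Y = 8 - Y$)
$\sqrt{-43215 + K{\left(v{\left(x,11 \right)} \right)}} = \sqrt{-43215 + \left(8 - 11\right)} = \sqrt{-43215 - 3} = \sqrt{-43218} = 147 i \sqrt{2}$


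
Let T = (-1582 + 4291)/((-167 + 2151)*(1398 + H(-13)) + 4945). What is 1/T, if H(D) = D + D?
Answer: 2726993/2709 ≈ 1006.6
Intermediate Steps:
H(D) = 2*D
T = 2709/2726993 (T = (-1582 + 4291)/((-167 + 2151)*(1398 + 2*(-13)) + 4945) = 2709/(1984*(1398 - 26) + 4945) = 2709/(1984*1372 + 4945) = 2709/(2722048 + 4945) = 2709/2726993 ≈ 0.00099340)
1/T = 1/(2709/2726993) = 2726993/2709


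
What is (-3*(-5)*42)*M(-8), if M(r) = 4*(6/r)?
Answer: -1890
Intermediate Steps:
M(r) = 24/r
(-3*(-5)*42)*M(-8) = (-3*(-5)*42)*(24/(-8)) = (15*42)*(24*(-⅛)) = 630*(-3) = -1890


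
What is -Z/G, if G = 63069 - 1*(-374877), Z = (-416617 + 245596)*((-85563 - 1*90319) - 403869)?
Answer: -33049865257/145982 ≈ -2.2640e+5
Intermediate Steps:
Z = 99149595771 (Z = -171021*((-85563 - 90319) - 403869) = -171021*(-175882 - 403869) = -171021*(-579751) = 99149595771)
G = 437946 (G = 63069 + 374877 = 437946)
-Z/G = -99149595771/437946 = -1*33049865257/145982 = -33049865257/145982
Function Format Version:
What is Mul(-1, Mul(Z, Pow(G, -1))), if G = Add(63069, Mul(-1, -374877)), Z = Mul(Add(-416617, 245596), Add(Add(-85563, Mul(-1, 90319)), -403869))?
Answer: Rational(-33049865257, 145982) ≈ -2.2640e+5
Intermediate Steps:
Z = 99149595771 (Z = Mul(-171021, Add(Add(-85563, -90319), -403869)) = Mul(-171021, Add(-175882, -403869)) = Mul(-171021, -579751) = 99149595771)
G = 437946 (G = Add(63069, 374877) = 437946)
Mul(-1, Mul(Z, Pow(G, -1))) = Mul(-1, Mul(99149595771, Pow(437946, -1))) = Mul(-1, Mul(99149595771, Rational(1, 437946))) = Mul(-1, Rational(33049865257, 145982)) = Rational(-33049865257, 145982)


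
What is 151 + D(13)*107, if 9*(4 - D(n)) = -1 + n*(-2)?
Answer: 900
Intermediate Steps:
D(n) = 37/9 + 2*n/9 (D(n) = 4 - (-1 + n*(-2))/9 = 4 - (-1 - 2*n)/9 = 4 + (⅑ + 2*n/9) = 37/9 + 2*n/9)
151 + D(13)*107 = 151 + (37/9 + (2/9)*13)*107 = 151 + (37/9 + 26/9)*107 = 151 + 7*107 = 151 + 749 = 900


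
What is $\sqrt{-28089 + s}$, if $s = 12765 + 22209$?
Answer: $9 \sqrt{85} \approx 82.976$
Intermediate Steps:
$s = 34974$
$\sqrt{-28089 + s} = \sqrt{-28089 + 34974} = \sqrt{6885} = 9 \sqrt{85}$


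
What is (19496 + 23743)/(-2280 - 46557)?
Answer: -14413/16279 ≈ -0.88537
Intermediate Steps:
(19496 + 23743)/(-2280 - 46557) = 43239/(-48837) = 43239*(-1/48837) = -14413/16279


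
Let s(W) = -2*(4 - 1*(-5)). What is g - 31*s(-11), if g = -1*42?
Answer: 516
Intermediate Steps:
s(W) = -18 (s(W) = -2*(4 + 5) = -2*9 = -18)
g = -42
g - 31*s(-11) = -42 - 31*(-18) = -42 + 558 = 516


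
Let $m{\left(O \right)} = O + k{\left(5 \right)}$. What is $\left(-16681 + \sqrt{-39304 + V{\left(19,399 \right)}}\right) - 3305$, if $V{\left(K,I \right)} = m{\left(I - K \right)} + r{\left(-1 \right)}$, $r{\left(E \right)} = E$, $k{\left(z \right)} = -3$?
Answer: $-19986 + 4 i \sqrt{2433} \approx -19986.0 + 197.3 i$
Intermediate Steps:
$m{\left(O \right)} = -3 + O$ ($m{\left(O \right)} = O - 3 = -3 + O$)
$V{\left(K,I \right)} = -4 + I - K$ ($V{\left(K,I \right)} = \left(-3 + \left(I - K\right)\right) - 1 = \left(-3 + I - K\right) - 1 = -4 + I - K$)
$\left(-16681 + \sqrt{-39304 + V{\left(19,399 \right)}}\right) - 3305 = \left(-16681 + \sqrt{-39304 - -376}\right) - 3305 = \left(-16681 + \sqrt{-39304 + 376}\right) - 3305 = \left(-16681 + \sqrt{-38928}\right) - 3305 = \left(-16681 + 4 i \sqrt{2433}\right) - 3305 = -19986 + 4 i \sqrt{2433}$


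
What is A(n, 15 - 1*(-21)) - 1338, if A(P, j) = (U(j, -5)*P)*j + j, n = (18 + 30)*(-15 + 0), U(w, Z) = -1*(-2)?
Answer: -53142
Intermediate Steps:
U(w, Z) = 2
n = -720 (n = 48*(-15) = -720)
A(P, j) = j + 2*P*j (A(P, j) = (2*P)*j + j = 2*P*j + j = j + 2*P*j)
A(n, 15 - 1*(-21)) - 1338 = (15 - 1*(-21))*(1 + 2*(-720)) - 1338 = (15 + 21)*(1 - 1440) - 1338 = 36*(-1439) - 1338 = -51804 - 1338 = -53142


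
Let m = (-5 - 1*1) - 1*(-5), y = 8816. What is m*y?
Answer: -8816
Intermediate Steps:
m = -1 (m = (-5 - 1) + 5 = -6 + 5 = -1)
m*y = -1*8816 = -8816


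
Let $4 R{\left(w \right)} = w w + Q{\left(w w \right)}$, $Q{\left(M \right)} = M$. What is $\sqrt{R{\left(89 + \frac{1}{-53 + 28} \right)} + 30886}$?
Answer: $\frac{\sqrt{21776838}}{25} \approx 186.66$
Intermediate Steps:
$R{\left(w \right)} = \frac{w^{2}}{2}$ ($R{\left(w \right)} = \frac{w w + w w}{4} = \frac{w^{2} + w^{2}}{4} = \frac{2 w^{2}}{4} = \frac{w^{2}}{2}$)
$\sqrt{R{\left(89 + \frac{1}{-53 + 28} \right)} + 30886} = \sqrt{\frac{\left(89 + \frac{1}{-53 + 28}\right)^{2}}{2} + 30886} = \sqrt{\frac{\left(89 + \frac{1}{-25}\right)^{2}}{2} + 30886} = \sqrt{\frac{\left(89 - \frac{1}{25}\right)^{2}}{2} + 30886} = \sqrt{\frac{\left(\frac{2224}{25}\right)^{2}}{2} + 30886} = \sqrt{\frac{1}{2} \cdot \frac{4946176}{625} + 30886} = \sqrt{\frac{2473088}{625} + 30886} = \sqrt{\frac{21776838}{625}} = \frac{\sqrt{21776838}}{25}$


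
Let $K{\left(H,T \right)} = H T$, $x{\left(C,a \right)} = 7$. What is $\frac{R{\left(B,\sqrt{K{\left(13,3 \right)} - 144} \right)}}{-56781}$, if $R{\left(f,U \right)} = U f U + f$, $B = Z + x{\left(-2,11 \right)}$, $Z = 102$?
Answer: $\frac{11336}{56781} \approx 0.19964$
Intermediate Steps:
$B = 109$ ($B = 102 + 7 = 109$)
$R{\left(f,U \right)} = f + f U^{2}$ ($R{\left(f,U \right)} = f U^{2} + f = f + f U^{2}$)
$\frac{R{\left(B,\sqrt{K{\left(13,3 \right)} - 144} \right)}}{-56781} = \frac{109 \left(1 + \left(\sqrt{13 \cdot 3 - 144}\right)^{2}\right)}{-56781} = 109 \left(1 + \left(\sqrt{39 - 144}\right)^{2}\right) \left(- \frac{1}{56781}\right) = 109 \left(1 + \left(\sqrt{-105}\right)^{2}\right) \left(- \frac{1}{56781}\right) = 109 \left(1 + \left(i \sqrt{105}\right)^{2}\right) \left(- \frac{1}{56781}\right) = 109 \left(1 - 105\right) \left(- \frac{1}{56781}\right) = 109 \left(-104\right) \left(- \frac{1}{56781}\right) = \left(-11336\right) \left(- \frac{1}{56781}\right) = \frac{11336}{56781}$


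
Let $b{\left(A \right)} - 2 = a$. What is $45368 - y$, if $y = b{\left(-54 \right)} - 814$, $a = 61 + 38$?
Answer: $46081$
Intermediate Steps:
$a = 99$
$b{\left(A \right)} = 101$ ($b{\left(A \right)} = 2 + 99 = 101$)
$y = -713$ ($y = 101 - 814 = -713$)
$45368 - y = 45368 - -713 = 45368 + 713 = 46081$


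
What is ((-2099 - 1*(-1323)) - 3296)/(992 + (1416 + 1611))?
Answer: -4072/4019 ≈ -1.0132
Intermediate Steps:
((-2099 - 1*(-1323)) - 3296)/(992 + (1416 + 1611)) = ((-2099 + 1323) - 3296)/(992 + 3027) = (-776 - 3296)/4019 = -4072*1/4019 = -4072/4019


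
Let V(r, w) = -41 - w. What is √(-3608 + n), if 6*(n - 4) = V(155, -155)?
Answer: I*√3585 ≈ 59.875*I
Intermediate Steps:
n = 23 (n = 4 + (-41 - 1*(-155))/6 = 4 + (-41 + 155)/6 = 4 + (⅙)*114 = 4 + 19 = 23)
√(-3608 + n) = √(-3608 + 23) = √(-3585) = I*√3585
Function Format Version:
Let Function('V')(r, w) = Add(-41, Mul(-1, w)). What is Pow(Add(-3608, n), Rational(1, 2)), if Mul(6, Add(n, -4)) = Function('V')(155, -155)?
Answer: Mul(I, Pow(3585, Rational(1, 2))) ≈ Mul(59.875, I)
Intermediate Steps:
n = 23 (n = Add(4, Mul(Rational(1, 6), Add(-41, Mul(-1, -155)))) = Add(4, Mul(Rational(1, 6), Add(-41, 155))) = Add(4, Mul(Rational(1, 6), 114)) = Add(4, 19) = 23)
Pow(Add(-3608, n), Rational(1, 2)) = Pow(Add(-3608, 23), Rational(1, 2)) = Pow(-3585, Rational(1, 2)) = Mul(I, Pow(3585, Rational(1, 2)))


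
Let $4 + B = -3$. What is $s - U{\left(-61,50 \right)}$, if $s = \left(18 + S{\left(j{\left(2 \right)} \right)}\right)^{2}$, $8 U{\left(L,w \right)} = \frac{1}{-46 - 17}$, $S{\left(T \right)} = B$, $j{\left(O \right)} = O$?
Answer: $\frac{60985}{504} \approx 121.0$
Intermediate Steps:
$B = -7$ ($B = -4 - 3 = -7$)
$S{\left(T \right)} = -7$
$U{\left(L,w \right)} = - \frac{1}{504}$ ($U{\left(L,w \right)} = \frac{1}{8 \left(-46 - 17\right)} = \frac{1}{8 \left(-63\right)} = \frac{1}{8} \left(- \frac{1}{63}\right) = - \frac{1}{504}$)
$s = 121$ ($s = \left(18 - 7\right)^{2} = 11^{2} = 121$)
$s - U{\left(-61,50 \right)} = 121 - - \frac{1}{504} = 121 + \frac{1}{504} = \frac{60985}{504}$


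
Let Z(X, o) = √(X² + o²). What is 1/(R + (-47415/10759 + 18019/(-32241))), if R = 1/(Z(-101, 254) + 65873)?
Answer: -3082962487293120452028855/15309614219312003366817089 + 143075353110921*√74717/15309614219312003366817089 ≈ -0.20137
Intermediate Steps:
R = 1/(65873 + √74717) (R = 1/(√((-101)² + 254²) + 65873) = 1/(√(10201 + 64516) + 65873) = 1/(√74717 + 65873) = 1/(65873 + √74717) ≈ 1.5118e-5)
1/(R + (-47415/10759 + 18019/(-32241))) = 1/((65873/4339177412 - √74717/4339177412) + (-47415/10759 + 18019/(-32241))) = 1/((65873/4339177412 - √74717/4339177412) + (-47415*1/10759 + 18019*(-1/32241))) = 1/((65873/4339177412 - √74717/4339177412) + (-1635/371 - 18019/32241)) = 1/((65873/4339177412 - √74717/4339177412) - 59399084/11961411) = 1/(-257742375652263805/51902684426848332 - √74717/4339177412)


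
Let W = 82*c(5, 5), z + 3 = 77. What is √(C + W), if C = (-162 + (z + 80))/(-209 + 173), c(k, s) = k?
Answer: 2*√923/3 ≈ 20.254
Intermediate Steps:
z = 74 (z = -3 + 77 = 74)
C = 2/9 (C = (-162 + (74 + 80))/(-209 + 173) = (-162 + 154)/(-36) = -8*(-1/36) = 2/9 ≈ 0.22222)
W = 410 (W = 82*5 = 410)
√(C + W) = √(2/9 + 410) = √(3692/9) = 2*√923/3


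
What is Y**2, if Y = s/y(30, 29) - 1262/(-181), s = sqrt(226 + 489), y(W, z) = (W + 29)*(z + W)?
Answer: 19298665716599/396976863721 + 2524*sqrt(715)/630061 ≈ 48.721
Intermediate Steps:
y(W, z) = (29 + W)*(W + z)
s = sqrt(715) ≈ 26.739
Y = 1262/181 + sqrt(715)/3481 (Y = sqrt(715)/(30**2 + 29*30 + 29*29 + 30*29) - 1262/(-181) = sqrt(715)/(900 + 870 + 841 + 870) - 1262*(-1/181) = sqrt(715)/3481 + 1262/181 = 1262/181 + sqrt(715)/3481 ≈ 6.9801)
Y**2 = (1262/181 + sqrt(715)/3481)**2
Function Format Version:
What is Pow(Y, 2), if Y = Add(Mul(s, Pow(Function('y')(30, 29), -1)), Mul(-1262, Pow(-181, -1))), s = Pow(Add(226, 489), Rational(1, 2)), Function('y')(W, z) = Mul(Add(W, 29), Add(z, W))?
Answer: Add(Rational(19298665716599, 396976863721), Mul(Rational(2524, 630061), Pow(715, Rational(1, 2)))) ≈ 48.721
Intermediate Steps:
Function('y')(W, z) = Mul(Add(29, W), Add(W, z))
s = Pow(715, Rational(1, 2)) ≈ 26.739
Y = Add(Rational(1262, 181), Mul(Rational(1, 3481), Pow(715, Rational(1, 2)))) (Y = Add(Mul(Pow(715, Rational(1, 2)), Pow(Add(Pow(30, 2), Mul(29, 30), Mul(29, 29), Mul(30, 29)), -1)), Mul(-1262, Pow(-181, -1))) = Add(Mul(Pow(715, Rational(1, 2)), Pow(Add(900, 870, 841, 870), -1)), Mul(-1262, Rational(-1, 181))) = Add(Mul(Pow(715, Rational(1, 2)), Pow(3481, -1)), Rational(1262, 181)) = Add(Mul(Pow(715, Rational(1, 2)), Rational(1, 3481)), Rational(1262, 181)) = Add(Mul(Rational(1, 3481), Pow(715, Rational(1, 2))), Rational(1262, 181)) = Add(Rational(1262, 181), Mul(Rational(1, 3481), Pow(715, Rational(1, 2)))) ≈ 6.9801)
Pow(Y, 2) = Pow(Add(Rational(1262, 181), Mul(Rational(1, 3481), Pow(715, Rational(1, 2)))), 2)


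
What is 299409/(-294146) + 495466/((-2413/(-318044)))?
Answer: 46351522576023667/709774298 ≈ 6.5305e+7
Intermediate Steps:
299409/(-294146) + 495466/((-2413/(-318044))) = 299409*(-1/294146) + 495466/((-2413*(-1/318044))) = -299409/294146 + 495466/(2413/318044) = -299409/294146 + 495466*(318044/2413) = -299409/294146 + 157579988504/2413 = 46351522576023667/709774298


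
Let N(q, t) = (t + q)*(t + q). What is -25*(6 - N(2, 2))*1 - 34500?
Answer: -34250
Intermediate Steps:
N(q, t) = (q + t)**2 (N(q, t) = (q + t)*(q + t) = (q + t)**2)
-25*(6 - N(2, 2))*1 - 34500 = -25*(6 - (2 + 2)**2)*1 - 34500 = -25*(6 - 1*4**2)*1 - 34500 = -25*(6 - 1*16)*1 - 34500 = -25*(6 - 16)*1 - 34500 = -25*(-10)*1 - 34500 = 250*1 - 34500 = 250 - 34500 = -34250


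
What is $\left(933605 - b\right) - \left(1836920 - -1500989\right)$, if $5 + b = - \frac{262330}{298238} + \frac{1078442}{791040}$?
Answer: $- \frac{141804494113752619}{58979546880} \approx -2.4043 \cdot 10^{6}$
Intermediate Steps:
$b = - \frac{266368018901}{58979546880}$ ($b = -5 + \left(- \frac{262330}{298238} + \frac{1078442}{791040}\right) = -5 + \left(\left(-262330\right) \frac{1}{298238} + 1078442 \cdot \frac{1}{791040}\right) = -5 + \left(- \frac{131165}{149119} + \frac{539221}{395520}\right) = -5 + \frac{28529715499}{58979546880} = - \frac{266368018901}{58979546880} \approx -4.5163$)
$\left(933605 - b\right) - \left(1836920 - -1500989\right) = \left(933605 - - \frac{266368018901}{58979546880}\right) - \left(1836920 - -1500989\right) = \left(933605 + \frac{266368018901}{58979546880}\right) - \left(1836920 + 1500989\right) = \frac{55063866232921301}{58979546880} - 3337909 = - \frac{141804494113752619}{58979546880}$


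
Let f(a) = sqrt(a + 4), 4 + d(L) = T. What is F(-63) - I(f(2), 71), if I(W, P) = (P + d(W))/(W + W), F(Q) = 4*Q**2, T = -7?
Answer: 15876 - 5*sqrt(6) ≈ 15864.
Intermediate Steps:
d(L) = -11 (d(L) = -4 - 7 = -11)
f(a) = sqrt(4 + a)
I(W, P) = (-11 + P)/(2*W) (I(W, P) = (P - 11)/(W + W) = (-11 + P)/((2*W)) = (-11 + P)*(1/(2*W)) = (-11 + P)/(2*W))
F(-63) - I(f(2), 71) = 4*(-63)**2 - (-11 + 71)/(2*(sqrt(4 + 2))) = 4*3969 - 60/(2*(sqrt(6))) = 15876 - sqrt(6)/6*60/2 = 15876 - 5*sqrt(6)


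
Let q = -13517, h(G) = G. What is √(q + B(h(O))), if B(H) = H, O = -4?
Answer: I*√13521 ≈ 116.28*I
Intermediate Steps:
√(q + B(h(O))) = √(-13517 - 4) = √(-13521) = I*√13521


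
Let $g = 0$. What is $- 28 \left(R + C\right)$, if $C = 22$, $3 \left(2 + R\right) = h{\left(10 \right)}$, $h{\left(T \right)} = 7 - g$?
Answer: $- \frac{1876}{3} \approx -625.33$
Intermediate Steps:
$h{\left(T \right)} = 7$ ($h{\left(T \right)} = 7 - 0 = 7 + 0 = 7$)
$R = \frac{1}{3}$ ($R = -2 + \frac{1}{3} \cdot 7 = -2 + \frac{7}{3} = \frac{1}{3} \approx 0.33333$)
$- 28 \left(R + C\right) = - 28 \left(\frac{1}{3} + 22\right) = \left(-28\right) \frac{67}{3} = - \frac{1876}{3}$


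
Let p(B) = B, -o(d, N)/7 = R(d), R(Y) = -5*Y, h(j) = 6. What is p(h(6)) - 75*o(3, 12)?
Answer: -7869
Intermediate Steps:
o(d, N) = 35*d (o(d, N) = -(-35)*d = 35*d)
p(h(6)) - 75*o(3, 12) = 6 - 2625*3 = 6 - 75*105 = 6 - 7875 = -7869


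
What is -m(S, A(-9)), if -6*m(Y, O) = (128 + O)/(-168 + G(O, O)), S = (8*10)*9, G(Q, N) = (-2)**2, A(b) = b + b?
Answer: -55/492 ≈ -0.11179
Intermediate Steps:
A(b) = 2*b
G(Q, N) = 4
S = 720 (S = 80*9 = 720)
m(Y, O) = 16/123 + O/984 (m(Y, O) = -(128 + O)/(6*(-168 + 4)) = -(128 + O)/(6*(-164)) = -(128 + O)*(-1)/(6*164) = -(-32/41 - O/164)/6 = 16/123 + O/984)
-m(S, A(-9)) = -(16/123 + (2*(-9))/984) = -(16/123 + (1/984)*(-18)) = -(16/123 - 3/164) = -1*55/492 = -55/492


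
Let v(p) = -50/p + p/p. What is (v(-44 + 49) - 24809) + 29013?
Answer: 4195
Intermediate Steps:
v(p) = 1 - 50/p (v(p) = -50/p + 1 = 1 - 50/p)
(v(-44 + 49) - 24809) + 29013 = ((-50 + (-44 + 49))/(-44 + 49) - 24809) + 29013 = ((-50 + 5)/5 - 24809) + 29013 = ((1/5)*(-45) - 24809) + 29013 = (-9 - 24809) + 29013 = -24818 + 29013 = 4195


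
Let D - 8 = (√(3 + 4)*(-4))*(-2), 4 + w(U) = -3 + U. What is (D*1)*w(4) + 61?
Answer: 37 - 24*√7 ≈ -26.498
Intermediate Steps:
w(U) = -7 + U (w(U) = -4 + (-3 + U) = -7 + U)
D = 8 + 8*√7 (D = 8 + (√(3 + 4)*(-4))*(-2) = 8 + (√7*(-4))*(-2) = 8 - 4*√7*(-2) = 8 + 8*√7 ≈ 29.166)
(D*1)*w(4) + 61 = ((8 + 8*√7)*1)*(-7 + 4) + 61 = (8 + 8*√7)*(-3) + 61 = (-24 - 24*√7) + 61 = 37 - 24*√7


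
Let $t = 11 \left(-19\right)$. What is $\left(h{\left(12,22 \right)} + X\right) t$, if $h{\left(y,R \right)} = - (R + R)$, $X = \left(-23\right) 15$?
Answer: $81301$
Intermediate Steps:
$X = -345$
$h{\left(y,R \right)} = - 2 R$
$t = -209$
$\left(h{\left(12,22 \right)} + X\right) t = \left(\left(-2\right) 22 - 345\right) \left(-209\right) = \left(-44 - 345\right) \left(-209\right) = \left(-389\right) \left(-209\right) = 81301$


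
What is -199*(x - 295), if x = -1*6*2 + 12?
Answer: 58705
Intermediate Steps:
x = 0 (x = -6*2 + 12 = -12 + 12 = 0)
-199*(x - 295) = -199*(0 - 295) = -199*(-295) = 58705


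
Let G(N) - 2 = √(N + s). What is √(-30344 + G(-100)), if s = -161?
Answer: √(-30342 + 3*I*√29) ≈ 0.0464 + 174.19*I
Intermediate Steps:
G(N) = 2 + √(-161 + N) (G(N) = 2 + √(N - 161) = 2 + √(-161 + N))
√(-30344 + G(-100)) = √(-30344 + (2 + √(-161 - 100))) = √(-30344 + (2 + √(-261))) = √(-30344 + (2 + 3*I*√29)) = √(-30342 + 3*I*√29)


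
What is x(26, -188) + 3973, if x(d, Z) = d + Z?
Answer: 3811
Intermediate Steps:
x(d, Z) = Z + d
x(26, -188) + 3973 = (-188 + 26) + 3973 = -162 + 3973 = 3811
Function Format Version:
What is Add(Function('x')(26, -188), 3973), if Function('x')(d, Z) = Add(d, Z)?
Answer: 3811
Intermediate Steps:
Function('x')(d, Z) = Add(Z, d)
Add(Function('x')(26, -188), 3973) = Add(Add(-188, 26), 3973) = Add(-162, 3973) = 3811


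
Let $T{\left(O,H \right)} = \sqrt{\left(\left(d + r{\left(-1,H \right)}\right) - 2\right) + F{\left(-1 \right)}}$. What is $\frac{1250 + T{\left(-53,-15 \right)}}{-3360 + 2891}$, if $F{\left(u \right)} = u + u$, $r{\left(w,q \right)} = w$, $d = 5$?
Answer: $- \frac{1250}{469} \approx -2.6652$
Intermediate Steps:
$F{\left(u \right)} = 2 u$
$T{\left(O,H \right)} = 0$ ($T{\left(O,H \right)} = \sqrt{\left(\left(5 - 1\right) - 2\right) + 2 \left(-1\right)} = \sqrt{\left(4 - 2\right) - 2} = \sqrt{2 - 2} = \sqrt{0} = 0$)
$\frac{1250 + T{\left(-53,-15 \right)}}{-3360 + 2891} = \frac{1250 + 0}{-3360 + 2891} = \frac{1250}{-469} = 1250 \left(- \frac{1}{469}\right) = - \frac{1250}{469}$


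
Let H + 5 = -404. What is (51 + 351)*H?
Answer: -164418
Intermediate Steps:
H = -409 (H = -5 - 404 = -409)
(51 + 351)*H = (51 + 351)*(-409) = 402*(-409) = -164418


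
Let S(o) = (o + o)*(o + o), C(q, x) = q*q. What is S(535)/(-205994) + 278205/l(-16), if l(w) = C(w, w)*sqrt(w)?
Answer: -572450/102997 - 278205*I/1024 ≈ -5.5579 - 271.68*I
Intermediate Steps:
C(q, x) = q**2
S(o) = 4*o**2 (S(o) = (2*o)*(2*o) = 4*o**2)
l(w) = w**(5/2) (l(w) = w**2*sqrt(w) = w**(5/2))
S(535)/(-205994) + 278205/l(-16) = (4*535**2)/(-205994) + 278205/((-16)**(5/2)) = (4*286225)*(-1/205994) + 278205/((1024*I)) = 1144900*(-1/205994) + 278205*(-I/1024) = -572450/102997 - 278205*I/1024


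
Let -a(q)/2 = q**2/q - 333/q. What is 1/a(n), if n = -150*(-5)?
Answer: -125/187389 ≈ -0.00066706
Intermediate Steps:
n = 750
a(q) = -2*q + 666/q (a(q) = -2*(q**2/q - 333/q) = -2*(q - 333/q) = -2*q + 666/q)
1/a(n) = 1/(-2*750 + 666/750) = 1/(-1500 + 666*(1/750)) = 1/(-1500 + 111/125) = 1/(-187389/125) = -125/187389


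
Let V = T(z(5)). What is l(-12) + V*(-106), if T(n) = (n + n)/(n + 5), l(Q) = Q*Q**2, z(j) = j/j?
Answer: -5290/3 ≈ -1763.3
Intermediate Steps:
z(j) = 1
l(Q) = Q**3
T(n) = 2*n/(5 + n) (T(n) = (2*n)/(5 + n) = 2*n/(5 + n))
V = 1/3 (V = 2*1/(5 + 1) = 2*1/6 = 2*1*(1/6) = 1/3 ≈ 0.33333)
l(-12) + V*(-106) = (-12)**3 + (1/3)*(-106) = -1728 - 106/3 = -5290/3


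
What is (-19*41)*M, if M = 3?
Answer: -2337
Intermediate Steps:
(-19*41)*M = -19*41*3 = -779*3 = -2337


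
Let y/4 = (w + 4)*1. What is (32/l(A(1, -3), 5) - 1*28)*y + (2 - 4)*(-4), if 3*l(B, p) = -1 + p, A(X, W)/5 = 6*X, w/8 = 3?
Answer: -440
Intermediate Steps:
w = 24 (w = 8*3 = 24)
A(X, W) = 30*X (A(X, W) = 5*(6*X) = 30*X)
y = 112 (y = 4*((24 + 4)*1) = 4*(28*1) = 4*28 = 112)
l(B, p) = -1/3 + p/3 (l(B, p) = (-1 + p)/3 = -1/3 + p/3)
(32/l(A(1, -3), 5) - 1*28)*y + (2 - 4)*(-4) = (32/(-1/3 + (1/3)*5) - 1*28)*112 + (2 - 4)*(-4) = (32/(-1/3 + 5/3) - 28)*112 - 2*(-4) = (32/(4/3) - 28)*112 + 8 = (32*(3/4) - 28)*112 + 8 = (24 - 28)*112 + 8 = -4*112 + 8 = -448 + 8 = -440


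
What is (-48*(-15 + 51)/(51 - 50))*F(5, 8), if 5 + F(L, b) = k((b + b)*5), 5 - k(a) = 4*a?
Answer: 552960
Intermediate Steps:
k(a) = 5 - 4*a
F(L, b) = -40*b (F(L, b) = -5 + (5 - 4*(b + b)*5) = -5 + (5 - 4*2*b*5) = -5 + (5 - 40*b) = -40*b)
(-48*(-15 + 51)/(51 - 50))*F(5, 8) = (-48*(-15 + 51)/(51 - 50))*(-40*8) = -1728/1*(-320) = -1728*(-320) = 552960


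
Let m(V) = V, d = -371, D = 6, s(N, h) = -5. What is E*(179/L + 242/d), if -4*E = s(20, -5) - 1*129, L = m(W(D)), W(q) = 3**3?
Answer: 4011625/20034 ≈ 200.24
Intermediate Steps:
W(q) = 27
L = 27
E = 67/2 (E = -(-5 - 1*129)/4 = -(-5 - 129)/4 = -1/4*(-134) = 67/2 ≈ 33.500)
E*(179/L + 242/d) = 67*(179/27 + 242/(-371))/2 = 67*(179*(1/27) + 242*(-1/371))/2 = 67*(179/27 - 242/371)/2 = (67/2)*(59875/10017) = 4011625/20034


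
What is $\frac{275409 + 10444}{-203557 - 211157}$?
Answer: $- \frac{285853}{414714} \approx -0.68928$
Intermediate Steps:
$\frac{275409 + 10444}{-203557 - 211157} = \frac{285853}{-414714} = 285853 \left(- \frac{1}{414714}\right) = - \frac{285853}{414714}$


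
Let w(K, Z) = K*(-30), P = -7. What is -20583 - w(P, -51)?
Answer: -20793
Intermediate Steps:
w(K, Z) = -30*K
-20583 - w(P, -51) = -20583 - (-30)*(-7) = -20583 - 1*210 = -20583 - 210 = -20793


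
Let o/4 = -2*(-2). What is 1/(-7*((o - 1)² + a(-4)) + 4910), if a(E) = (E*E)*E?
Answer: 1/3783 ≈ 0.00026434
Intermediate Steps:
o = 16 (o = 4*(-2*(-2)) = 4*4 = 16)
a(E) = E³ (a(E) = E²*E = E³)
1/(-7*((o - 1)² + a(-4)) + 4910) = 1/(-7*((16 - 1)² + (-4)³) + 4910) = 1/(-7*(15² - 64) + 4910) = 1/(-7*(225 - 64) + 4910) = 1/(-7*161 + 4910) = 1/(-1127 + 4910) = 1/3783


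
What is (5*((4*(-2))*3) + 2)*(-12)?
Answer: 1416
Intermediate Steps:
(5*((4*(-2))*3) + 2)*(-12) = (5*(-8*3) + 2)*(-12) = (5*(-24) + 2)*(-12) = (-120 + 2)*(-12) = -118*(-12) = 1416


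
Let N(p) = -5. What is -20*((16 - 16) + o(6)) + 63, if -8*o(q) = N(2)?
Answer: 101/2 ≈ 50.500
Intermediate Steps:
o(q) = 5/8 (o(q) = -⅛*(-5) = 5/8)
-20*((16 - 16) + o(6)) + 63 = -20*((16 - 16) + 5/8) + 63 = -20*(0 + 5/8) + 63 = -20*5/8 + 63 = -25/2 + 63 = 101/2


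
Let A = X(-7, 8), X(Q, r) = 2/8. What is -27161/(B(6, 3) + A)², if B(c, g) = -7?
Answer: -434576/729 ≈ -596.13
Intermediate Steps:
X(Q, r) = ¼ (X(Q, r) = 2*(⅛) = ¼)
A = ¼ ≈ 0.25000
-27161/(B(6, 3) + A)² = -27161/(-7 + ¼)² = -27161/((-27/4)²) = -27161/729/16 = -27161*16/729 = -434576/729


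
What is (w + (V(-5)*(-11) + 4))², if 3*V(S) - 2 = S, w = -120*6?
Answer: 497025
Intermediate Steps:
w = -720
V(S) = ⅔ + S/3
(w + (V(-5)*(-11) + 4))² = (-720 + ((⅔ + (⅓)*(-5))*(-11) + 4))² = (-720 + ((⅔ - 5/3)*(-11) + 4))² = (-720 + (-1*(-11) + 4))² = (-720 + (11 + 4))² = (-720 + 15)² = (-705)² = 497025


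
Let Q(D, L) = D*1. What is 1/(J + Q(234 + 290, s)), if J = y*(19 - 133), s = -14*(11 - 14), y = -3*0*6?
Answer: 1/524 ≈ 0.0019084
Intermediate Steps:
y = 0 (y = 0*6 = 0)
s = 42 (s = -14*(-3) = 42)
Q(D, L) = D
J = 0 (J = 0*(19 - 133) = 0*(-114) = 0)
1/(J + Q(234 + 290, s)) = 1/(0 + (234 + 290)) = 1/(0 + 524) = 1/524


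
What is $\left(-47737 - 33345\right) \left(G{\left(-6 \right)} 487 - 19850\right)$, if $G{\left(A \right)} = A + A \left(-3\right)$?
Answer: $1135634492$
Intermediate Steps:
$G{\left(A \right)} = - 2 A$ ($G{\left(A \right)} = A - 3 A = - 2 A$)
$\left(-47737 - 33345\right) \left(G{\left(-6 \right)} 487 - 19850\right) = \left(-47737 - 33345\right) \left(\left(-2\right) \left(-6\right) 487 - 19850\right) = - 81082 \left(12 \cdot 487 - 19850\right) = - 81082 \left(5844 - 19850\right) = \left(-81082\right) \left(-14006\right) = 1135634492$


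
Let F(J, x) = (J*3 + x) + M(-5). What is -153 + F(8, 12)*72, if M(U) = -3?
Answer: 2223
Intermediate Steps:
F(J, x) = -3 + x + 3*J (F(J, x) = (J*3 + x) - 3 = (3*J + x) - 3 = (x + 3*J) - 3 = -3 + x + 3*J)
-153 + F(8, 12)*72 = -153 + (-3 + 12 + 3*8)*72 = -153 + (-3 + 12 + 24)*72 = -153 + 33*72 = -153 + 2376 = 2223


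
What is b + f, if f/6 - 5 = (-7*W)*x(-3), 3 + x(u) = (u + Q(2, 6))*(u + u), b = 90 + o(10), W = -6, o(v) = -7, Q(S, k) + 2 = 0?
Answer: 6917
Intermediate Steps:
Q(S, k) = -2 (Q(S, k) = -2 + 0 = -2)
b = 83 (b = 90 - 7 = 83)
x(u) = -3 + 2*u*(-2 + u) (x(u) = -3 + (u - 2)*(u + u) = -3 + (-2 + u)*(2*u) = -3 + 2*u*(-2 + u))
f = 6834 (f = 30 + 6*((-7*(-6))*(-3 - 4*(-3) + 2*(-3)²)) = 30 + 6*(42*(-3 + 12 + 2*9)) = 30 + 6*(42*(-3 + 12 + 18)) = 30 + 6*(42*27) = 30 + 6*1134 = 30 + 6804 = 6834)
b + f = 83 + 6834 = 6917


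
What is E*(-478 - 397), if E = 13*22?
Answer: -250250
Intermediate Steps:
E = 286
E*(-478 - 397) = 286*(-478 - 397) = 286*(-875) = -250250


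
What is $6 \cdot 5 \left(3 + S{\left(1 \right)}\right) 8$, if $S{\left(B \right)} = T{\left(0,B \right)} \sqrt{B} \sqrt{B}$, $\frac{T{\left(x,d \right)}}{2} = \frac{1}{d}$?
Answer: $1200$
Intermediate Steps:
$T{\left(x,d \right)} = \frac{2}{d}$
$S{\left(B \right)} = 2$ ($S{\left(B \right)} = \frac{2}{B} \sqrt{B} \sqrt{B} = \frac{2}{\sqrt{B}} \sqrt{B} = 2$)
$6 \cdot 5 \left(3 + S{\left(1 \right)}\right) 8 = 6 \cdot 5 \left(3 + 2\right) 8 = 6 \cdot 5 \cdot 5 \cdot 8 = 6 \cdot 25 \cdot 8 = 150 \cdot 8 = 1200$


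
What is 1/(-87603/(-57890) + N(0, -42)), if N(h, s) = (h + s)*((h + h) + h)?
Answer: 57890/87603 ≈ 0.66082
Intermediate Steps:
N(h, s) = 3*h*(h + s) (N(h, s) = (h + s)*(2*h + h) = (h + s)*(3*h) = 3*h*(h + s))
1/(-87603/(-57890) + N(0, -42)) = 1/(-87603/(-57890) + 3*0*(0 - 42)) = 1/(-87603*(-1/57890) + 3*0*(-42)) = 1/(87603/57890 + 0) = 1/(87603/57890) = 57890/87603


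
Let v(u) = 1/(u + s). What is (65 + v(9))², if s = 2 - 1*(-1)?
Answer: 609961/144 ≈ 4235.8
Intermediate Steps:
s = 3 (s = 2 + 1 = 3)
v(u) = 1/(3 + u) (v(u) = 1/(u + 3) = 1/(3 + u))
(65 + v(9))² = (65 + 1/(3 + 9))² = (65 + 1/12)² = (781/12)² = 609961/144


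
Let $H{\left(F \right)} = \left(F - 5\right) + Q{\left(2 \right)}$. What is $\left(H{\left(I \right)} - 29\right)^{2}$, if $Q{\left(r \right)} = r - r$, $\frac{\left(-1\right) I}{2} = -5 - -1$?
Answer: $676$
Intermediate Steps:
$I = 8$ ($I = - 2 \left(-5 - -1\right) = - 2 \left(-5 + 1\right) = \left(-2\right) \left(-4\right) = 8$)
$Q{\left(r \right)} = 0$
$H{\left(F \right)} = -5 + F$ ($H{\left(F \right)} = \left(F - 5\right) + 0 = \left(-5 + F\right) + 0 = -5 + F$)
$\left(H{\left(I \right)} - 29\right)^{2} = \left(\left(-5 + 8\right) - 29\right)^{2} = \left(3 - 29\right)^{2} = \left(-26\right)^{2} = 676$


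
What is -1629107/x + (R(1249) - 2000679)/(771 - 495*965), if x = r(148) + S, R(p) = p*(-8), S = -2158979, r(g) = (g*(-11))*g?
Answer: 5602383223061/1144532878392 ≈ 4.8949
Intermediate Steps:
r(g) = -11*g**2 (r(g) = (-11*g)*g = -11*g**2)
R(p) = -8*p
x = -2399923 (x = -11*148**2 - 2158979 = -11*21904 - 2158979 = -240944 - 2158979 = -2399923)
-1629107/x + (R(1249) - 2000679)/(771 - 495*965) = -1629107/(-2399923) + (-8*1249 - 2000679)/(771 - 495*965) = -1629107*(-1/2399923) + (-9992 - 2000679)/(771 - 477675) = 1629107/2399923 - 2010671/(-476904) = 1629107/2399923 - 2010671*(-1/476904) = 1629107/2399923 + 2010671/476904 = 5602383223061/1144532878392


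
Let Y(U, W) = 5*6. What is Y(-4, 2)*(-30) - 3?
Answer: -903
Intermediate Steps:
Y(U, W) = 30
Y(-4, 2)*(-30) - 3 = 30*(-30) - 3 = -900 - 3 = -903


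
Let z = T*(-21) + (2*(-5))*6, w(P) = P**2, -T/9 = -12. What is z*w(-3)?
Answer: -20952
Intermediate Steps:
T = 108 (T = -9*(-12) = 108)
z = -2328 (z = 108*(-21) + (2*(-5))*6 = -2268 - 10*6 = -2268 - 60 = -2328)
z*w(-3) = -2328*(-3)**2 = -2328*9 = -20952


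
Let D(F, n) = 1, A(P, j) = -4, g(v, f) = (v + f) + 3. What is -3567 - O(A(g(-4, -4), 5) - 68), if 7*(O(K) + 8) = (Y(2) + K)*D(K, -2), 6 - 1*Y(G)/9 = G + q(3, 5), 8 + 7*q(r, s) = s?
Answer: -174166/49 ≈ -3554.4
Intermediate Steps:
g(v, f) = 3 + f + v (g(v, f) = (f + v) + 3 = 3 + f + v)
q(r, s) = -8/7 + s/7
Y(G) = 405/7 - 9*G (Y(G) = 54 - 9*(G + (-8/7 + (1/7)*5)) = 54 - 9*(G + (-8/7 + 5/7)) = 54 - 9*(G - 3/7) = 54 - 9*(-3/7 + G) = 54 + (27/7 - 9*G) = 405/7 - 9*G)
O(K) = -113/49 + K/7 (O(K) = -8 + (((405/7 - 9*2) + K)*1)/7 = -8 + (((405/7 - 18) + K)*1)/7 = -8 + ((279/7 + K)*1)/7 = -8 + (279/7 + K)/7 = -8 + (279/49 + K/7) = -113/49 + K/7)
-3567 - O(A(g(-4, -4), 5) - 68) = -3567 - (-113/49 + (-4 - 68)/7) = -3567 - (-113/49 + (1/7)*(-72)) = -3567 - (-113/49 - 72/7) = -3567 - 1*(-617/49) = -3567 + 617/49 = -174166/49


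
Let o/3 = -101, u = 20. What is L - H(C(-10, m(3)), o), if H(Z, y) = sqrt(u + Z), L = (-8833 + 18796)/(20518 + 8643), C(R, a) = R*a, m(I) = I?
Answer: 9963/29161 - I*sqrt(10) ≈ 0.34165 - 3.1623*I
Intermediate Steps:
o = -303 (o = 3*(-101) = -303)
L = 9963/29161 ≈ 0.34165
H(Z, y) = sqrt(20 + Z)
L - H(C(-10, m(3)), o) = 9963/29161 - sqrt(20 - 10*3) = 9963/29161 - sqrt(20 - 30) = 9963/29161 - sqrt(-10) = 9963/29161 - I*sqrt(10)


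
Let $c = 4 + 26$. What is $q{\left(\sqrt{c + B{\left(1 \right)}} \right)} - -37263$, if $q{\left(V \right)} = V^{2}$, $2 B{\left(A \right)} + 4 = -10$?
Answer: $37286$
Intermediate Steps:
$B{\left(A \right)} = -7$ ($B{\left(A \right)} = -2 + \frac{1}{2} \left(-10\right) = -2 - 5 = -7$)
$c = 30$
$q{\left(\sqrt{c + B{\left(1 \right)}} \right)} - -37263 = \left(\sqrt{30 - 7}\right)^{2} - -37263 = \left(\sqrt{23}\right)^{2} + 37263 = 23 + 37263 = 37286$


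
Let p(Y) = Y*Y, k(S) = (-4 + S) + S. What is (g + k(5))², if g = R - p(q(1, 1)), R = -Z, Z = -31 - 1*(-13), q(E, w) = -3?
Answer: 225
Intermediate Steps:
Z = -18 (Z = -31 + 13 = -18)
k(S) = -4 + 2*S
p(Y) = Y²
R = 18 (R = -1*(-18) = 18)
g = 9 (g = 18 - 1*(-3)² = 18 - 1*9 = 18 - 9 = 9)
(g + k(5))² = (9 + (-4 + 2*5))² = (9 + (-4 + 10))² = (9 + 6)² = 15² = 225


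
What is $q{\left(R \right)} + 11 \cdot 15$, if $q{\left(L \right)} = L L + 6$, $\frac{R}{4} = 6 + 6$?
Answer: $2475$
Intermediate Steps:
$R = 48$ ($R = 4 \left(6 + 6\right) = 4 \cdot 12 = 48$)
$q{\left(L \right)} = 6 + L^{2}$ ($q{\left(L \right)} = L^{2} + 6 = 6 + L^{2}$)
$q{\left(R \right)} + 11 \cdot 15 = \left(6 + 48^{2}\right) + 11 \cdot 15 = \left(6 + 2304\right) + 165 = 2310 + 165 = 2475$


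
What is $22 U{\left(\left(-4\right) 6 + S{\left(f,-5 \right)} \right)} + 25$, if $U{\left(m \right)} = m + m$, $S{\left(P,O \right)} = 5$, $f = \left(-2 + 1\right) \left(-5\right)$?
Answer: $-811$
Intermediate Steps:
$f = 5$ ($f = \left(-1\right) \left(-5\right) = 5$)
$U{\left(m \right)} = 2 m$
$22 U{\left(\left(-4\right) 6 + S{\left(f,-5 \right)} \right)} + 25 = 22 \cdot 2 \left(\left(-4\right) 6 + 5\right) + 25 = 22 \cdot 2 \left(-24 + 5\right) + 25 = 22 \cdot 2 \left(-19\right) + 25 = 22 \left(-38\right) + 25 = -836 + 25 = -811$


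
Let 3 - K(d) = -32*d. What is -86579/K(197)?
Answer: -86579/6307 ≈ -13.727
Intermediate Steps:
K(d) = 3 + 32*d (K(d) = 3 - (-32)*d = 3 + 32*d)
-86579/K(197) = -86579/(3 + 32*197) = -86579/(3 + 6304) = -86579/6307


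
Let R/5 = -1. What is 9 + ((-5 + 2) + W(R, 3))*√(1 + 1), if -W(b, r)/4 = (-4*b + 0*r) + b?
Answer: 9 - 63*√2 ≈ -80.095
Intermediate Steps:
R = -5 (R = 5*(-1) = -5)
W(b, r) = 12*b (W(b, r) = -4*((-4*b + 0*r) + b) = -4*((-4*b + 0) + b) = -4*(-4*b + b) = -(-12)*b = 12*b)
9 + ((-5 + 2) + W(R, 3))*√(1 + 1) = 9 + ((-5 + 2) + 12*(-5))*√(1 + 1) = 9 + (-3 - 60)*√2 = 9 - 63*√2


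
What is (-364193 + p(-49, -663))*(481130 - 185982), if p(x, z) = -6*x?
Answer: -107404062052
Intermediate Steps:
(-364193 + p(-49, -663))*(481130 - 185982) = (-364193 - 6*(-49))*(481130 - 185982) = (-364193 + 294)*295148 = -363899*295148 = -107404062052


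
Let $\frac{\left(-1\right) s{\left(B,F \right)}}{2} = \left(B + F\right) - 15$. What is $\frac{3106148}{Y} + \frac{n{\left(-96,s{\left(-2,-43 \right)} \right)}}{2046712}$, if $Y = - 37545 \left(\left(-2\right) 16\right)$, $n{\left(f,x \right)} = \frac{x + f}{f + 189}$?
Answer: $\frac{6158722236193}{2382157863240} \approx 2.5854$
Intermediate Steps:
$s{\left(B,F \right)} = 30 - 2 B - 2 F$ ($s{\left(B,F \right)} = - 2 \left(\left(B + F\right) - 15\right) = - 2 \left(-15 + B + F\right) = 30 - 2 B - 2 F$)
$n{\left(f,x \right)} = \frac{f + x}{189 + f}$
$Y = 1201440$ ($Y = \left(-37545\right) \left(-32\right) = 1201440$)
$\frac{3106148}{Y} + \frac{n{\left(-96,s{\left(-2,-43 \right)} \right)}}{2046712} = \frac{3106148}{1201440} + \frac{\frac{1}{189 - 96} \left(-96 - -120\right)}{2046712} = 3106148 \cdot \frac{1}{1201440} + \frac{-96 + \left(30 + 4 + 86\right)}{93} \cdot \frac{1}{2046712} = \frac{776537}{300360} + \frac{-96 + 120}{93} \cdot \frac{1}{2046712} = \frac{776537}{300360} + \frac{1}{93} \cdot 24 \cdot \frac{1}{2046712} = \frac{776537}{300360} + \frac{8}{31} \cdot \frac{1}{2046712} = \frac{776537}{300360} + \frac{1}{7931009} = \frac{6158722236193}{2382157863240}$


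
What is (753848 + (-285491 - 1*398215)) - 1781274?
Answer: -1711132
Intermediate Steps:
(753848 + (-285491 - 1*398215)) - 1781274 = (753848 + (-285491 - 398215)) - 1781274 = (753848 - 683706) - 1781274 = 70142 - 1781274 = -1711132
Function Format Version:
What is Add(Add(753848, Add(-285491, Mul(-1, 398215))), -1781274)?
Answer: -1711132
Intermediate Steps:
Add(Add(753848, Add(-285491, Mul(-1, 398215))), -1781274) = Add(Add(753848, Add(-285491, -398215)), -1781274) = Add(Add(753848, -683706), -1781274) = Add(70142, -1781274) = -1711132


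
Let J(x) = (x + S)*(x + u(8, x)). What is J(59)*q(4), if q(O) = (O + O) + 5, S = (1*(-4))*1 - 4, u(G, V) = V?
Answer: 78234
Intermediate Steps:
S = -8 (S = -4*1 - 4 = -4 - 4 = -8)
q(O) = 5 + 2*O (q(O) = 2*O + 5 = 5 + 2*O)
J(x) = 2*x*(-8 + x) (J(x) = (x - 8)*(x + x) = (-8 + x)*(2*x) = 2*x*(-8 + x))
J(59)*q(4) = (2*59*(-8 + 59))*(5 + 2*4) = (2*59*51)*(5 + 8) = 6018*13 = 78234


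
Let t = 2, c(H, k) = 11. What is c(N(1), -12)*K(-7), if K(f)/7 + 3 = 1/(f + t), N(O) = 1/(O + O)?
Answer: -1232/5 ≈ -246.40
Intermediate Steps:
N(O) = 1/(2*O)
K(f) = -21 + 7/(2 + f) (K(f) = -21 + 7/(f + 2) = -21 + 7/(2 + f))
c(N(1), -12)*K(-7) = 11*(7*(-5 - 3*(-7))/(2 - 7)) = 11*(7*(-5 + 21)/(-5)) = 11*(7*(-⅕)*16) = 11*(-112/5) = -1232/5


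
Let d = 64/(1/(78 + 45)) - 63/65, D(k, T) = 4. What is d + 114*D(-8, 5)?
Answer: 541257/65 ≈ 8327.0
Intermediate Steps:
d = 511617/65 (d = 64/(1/123) - 63*1/65 = 64/(1/123) - 63/65 = 64*123 - 63/65 = 7872 - 63/65 = 511617/65 ≈ 7871.0)
d + 114*D(-8, 5) = 511617/65 + 114*4 = 511617/65 + 456 = 541257/65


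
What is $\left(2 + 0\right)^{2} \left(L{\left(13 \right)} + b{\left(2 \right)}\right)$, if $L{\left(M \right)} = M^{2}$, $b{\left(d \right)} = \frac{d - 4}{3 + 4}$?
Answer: $\frac{4724}{7} \approx 674.86$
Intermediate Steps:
$b{\left(d \right)} = - \frac{4}{7} + \frac{d}{7}$ ($b{\left(d \right)} = \frac{-4 + d}{7} = \left(-4 + d\right) \frac{1}{7} = - \frac{4}{7} + \frac{d}{7}$)
$\left(2 + 0\right)^{2} \left(L{\left(13 \right)} + b{\left(2 \right)}\right) = \left(2 + 0\right)^{2} \left(13^{2} + \left(- \frac{4}{7} + \frac{1}{7} \cdot 2\right)\right) = 2^{2} \left(169 + \left(- \frac{4}{7} + \frac{2}{7}\right)\right) = 4 \left(169 - \frac{2}{7}\right) = 4 \cdot \frac{1181}{7} = \frac{4724}{7}$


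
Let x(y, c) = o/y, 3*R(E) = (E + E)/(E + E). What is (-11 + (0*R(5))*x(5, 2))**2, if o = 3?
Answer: 121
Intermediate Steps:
R(E) = 1/3 (R(E) = ((E + E)/(E + E))/3 = ((2*E)/((2*E)))/3 = ((2*E)*(1/(2*E)))/3 = (1/3)*1 = 1/3)
x(y, c) = 3/y
(-11 + (0*R(5))*x(5, 2))**2 = (-11 + (0*(1/3))*(3/5))**2 = (-11 + 0*(3*(1/5)))**2 = (-11 + 0*(3/5))**2 = (-11 + 0)**2 = (-11)**2 = 121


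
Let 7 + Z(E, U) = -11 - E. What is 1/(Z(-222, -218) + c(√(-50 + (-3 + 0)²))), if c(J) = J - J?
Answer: 1/204 ≈ 0.0049020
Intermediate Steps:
Z(E, U) = -18 - E (Z(E, U) = -7 + (-11 - E) = -18 - E)
c(J) = 0
1/(Z(-222, -218) + c(√(-50 + (-3 + 0)²))) = 1/((-18 - 1*(-222)) + 0) = 1/((-18 + 222) + 0) = 1/(204 + 0) = 1/204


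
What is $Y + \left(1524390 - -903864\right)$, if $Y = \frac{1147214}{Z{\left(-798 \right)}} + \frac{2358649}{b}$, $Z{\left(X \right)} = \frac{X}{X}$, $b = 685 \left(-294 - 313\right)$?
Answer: $\frac{1486659358411}{415795} \approx 3.5755 \cdot 10^{6}$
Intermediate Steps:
$b = -415795$ ($b = 685 \left(-607\right) = -415795$)
$Z{\left(X \right)} = 1$
$Y = \frac{477003486481}{415795}$ ($Y = \frac{1147214}{1} + \frac{2358649}{-415795} = 1147214 \cdot 1 + 2358649 \left(- \frac{1}{415795}\right) = 1147214 - \frac{2358649}{415795} = \frac{477003486481}{415795} \approx 1.1472 \cdot 10^{6}$)
$Y + \left(1524390 - -903864\right) = \frac{477003486481}{415795} + \left(1524390 - -903864\right) = \frac{477003486481}{415795} + \left(1524390 + 903864\right) = \frac{477003486481}{415795} + 2428254 = \frac{1486659358411}{415795}$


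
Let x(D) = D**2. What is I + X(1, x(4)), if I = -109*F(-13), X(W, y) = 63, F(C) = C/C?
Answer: -46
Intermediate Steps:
F(C) = 1
I = -109 (I = -109*1 = -109)
I + X(1, x(4)) = -109 + 63 = -46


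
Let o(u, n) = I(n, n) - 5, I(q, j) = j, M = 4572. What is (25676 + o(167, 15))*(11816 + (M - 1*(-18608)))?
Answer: 898907256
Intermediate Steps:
o(u, n) = -5 + n (o(u, n) = n - 5 = -5 + n)
(25676 + o(167, 15))*(11816 + (M - 1*(-18608))) = (25676 + (-5 + 15))*(11816 + (4572 - 1*(-18608))) = (25676 + 10)*(11816 + (4572 + 18608)) = 25686*(11816 + 23180) = 25686*34996 = 898907256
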